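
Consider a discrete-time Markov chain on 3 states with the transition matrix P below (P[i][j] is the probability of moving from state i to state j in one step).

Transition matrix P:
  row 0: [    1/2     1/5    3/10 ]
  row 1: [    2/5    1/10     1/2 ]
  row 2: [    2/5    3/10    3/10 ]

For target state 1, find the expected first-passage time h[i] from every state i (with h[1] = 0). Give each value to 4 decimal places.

h = [4.3478, 0.0000, 3.9130]

First-step conditioning: h[1] = 0; for i ≠ 1, h[i] = 1 + Σ_k P[i][k]·h[k].
  h[0] = 1 + 1/2·h[0] + 3/10·h[2]
  h[2] = 1 + 2/5·h[0] + 3/10·h[2]
Solving the 2×2 linear system over states ≠ 1 gives exactly h = [100/23, 0, 90/23] (h[1] = 0 is the target).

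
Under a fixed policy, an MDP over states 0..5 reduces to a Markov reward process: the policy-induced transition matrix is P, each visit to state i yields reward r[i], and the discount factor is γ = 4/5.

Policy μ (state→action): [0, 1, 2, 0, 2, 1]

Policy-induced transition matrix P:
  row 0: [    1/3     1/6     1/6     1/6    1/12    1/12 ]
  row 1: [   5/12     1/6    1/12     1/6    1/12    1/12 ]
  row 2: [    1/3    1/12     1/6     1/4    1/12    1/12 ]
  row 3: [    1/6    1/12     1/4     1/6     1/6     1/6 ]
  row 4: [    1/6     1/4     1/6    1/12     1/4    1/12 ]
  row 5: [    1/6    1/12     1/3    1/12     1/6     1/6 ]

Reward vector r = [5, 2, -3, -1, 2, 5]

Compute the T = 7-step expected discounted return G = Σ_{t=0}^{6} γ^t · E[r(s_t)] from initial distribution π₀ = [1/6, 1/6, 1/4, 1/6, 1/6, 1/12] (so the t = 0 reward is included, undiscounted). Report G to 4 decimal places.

t=0: π = [0.1667, 0.1667, 0.2500, 0.1667, 0.1667, 0.0833], E[r] = 1.0000, γ^t·E[r] = 1.000000, running G = 1.000000
t=1: π = [0.2778, 0.1389, 0.1806, 0.1667, 0.1319, 0.1042], E[r] = 1.7431, γ^t·E[r] = 1.394444, running G = 2.394444
t=2: π = [0.2778, 0.1400, 0.1863, 0.1620, 0.1279, 0.1059], E[r] = 1.7332, γ^t·E[r] = 1.109259, running G = 3.503704
t=3: π = [0.2790, 0.1395, 0.1861, 0.1627, 0.1270, 0.1057], E[r] = 1.7352, γ^t·E[r] = 0.888420, running G = 4.392123
t=4: π = [0.2791, 0.1394, 0.1862, 0.1628, 0.1269, 0.1057], E[r] = 1.7348, γ^t·E[r] = 0.710589, running G = 5.102713
t=5: π = [0.2791, 0.1393, 0.1862, 0.1628, 0.1269, 0.1057], E[r] = 1.7347, γ^t·E[r] = 0.568427, running G = 5.671140
t=6: π = [0.2791, 0.1393, 0.1862, 0.1628, 0.1269, 0.1057], E[r] = 1.7347, γ^t·E[r] = 0.454732, running G = 6.125872

G = 6.1259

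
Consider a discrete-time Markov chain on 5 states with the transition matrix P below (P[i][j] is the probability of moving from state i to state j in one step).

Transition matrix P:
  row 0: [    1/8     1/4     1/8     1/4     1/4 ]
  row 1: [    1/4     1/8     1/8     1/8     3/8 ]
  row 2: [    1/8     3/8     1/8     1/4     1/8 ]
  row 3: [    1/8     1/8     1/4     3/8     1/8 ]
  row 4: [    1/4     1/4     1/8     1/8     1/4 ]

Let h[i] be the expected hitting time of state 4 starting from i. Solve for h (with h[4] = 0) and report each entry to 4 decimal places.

h = [4.4474, 3.8658, 4.9306, 5.2349, 0.0000]

First-step conditioning: h[4] = 0; for i ≠ 4, h[i] = 1 + Σ_k P[i][k]·h[k].
  h[0] = 1 + 1/8·h[0] + 1/4·h[1] + 1/8·h[2] + 1/4·h[3]
  h[1] = 1 + 1/4·h[0] + 1/8·h[1] + 1/8·h[2] + 1/8·h[3]
  h[2] = 1 + 1/8·h[0] + 3/8·h[1] + 1/8·h[2] + 1/4·h[3]
  h[3] = 1 + 1/8·h[0] + 1/8·h[1] + 1/4·h[2] + 3/8·h[3]
Solving the 4×4 linear system over states ≠ 4 gives exactly h = [1988/447, 576/149, 2204/447, 780/149, 0] (h[4] = 0 is the target).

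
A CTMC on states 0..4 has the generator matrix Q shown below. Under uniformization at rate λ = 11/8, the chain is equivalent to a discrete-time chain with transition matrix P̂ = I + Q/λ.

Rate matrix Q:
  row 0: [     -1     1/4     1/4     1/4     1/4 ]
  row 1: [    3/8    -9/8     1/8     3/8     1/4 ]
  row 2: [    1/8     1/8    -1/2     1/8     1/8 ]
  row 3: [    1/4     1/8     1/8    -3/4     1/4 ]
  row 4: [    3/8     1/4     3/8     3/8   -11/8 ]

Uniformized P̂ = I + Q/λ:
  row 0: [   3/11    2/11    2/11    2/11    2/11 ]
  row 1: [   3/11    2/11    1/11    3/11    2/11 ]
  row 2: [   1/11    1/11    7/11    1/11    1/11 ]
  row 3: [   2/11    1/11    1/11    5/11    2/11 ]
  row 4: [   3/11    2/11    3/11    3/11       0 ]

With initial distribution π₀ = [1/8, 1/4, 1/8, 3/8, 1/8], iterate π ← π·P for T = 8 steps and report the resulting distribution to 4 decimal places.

t=0: π = [0.1250, 0.2500, 0.1250, 0.3750, 0.1250]
t=1: π = [0.2159, 0.1364, 0.1932, 0.3068, 0.1477]
t=2: π = [0.2097, 0.1364, 0.2428, 0.2738, 0.1374]
t=3: π = [0.2037, 0.1349, 0.2674, 0.2593, 0.1348]
t=4: π = [0.2005, 0.1339, 0.2798, 0.2527, 0.1330]
t=5: π = [0.1989, 0.1334, 0.2859, 0.2496, 0.1322]
t=6: π = [0.1981, 0.1331, 0.2890, 0.2480, 0.1318]
t=7: π = [0.1976, 0.1330, 0.2905, 0.2473, 0.1316]
t=8: π = [0.1974, 0.1329, 0.2913, 0.2469, 0.1315]

π = [0.1974, 0.1329, 0.2913, 0.2469, 0.1315]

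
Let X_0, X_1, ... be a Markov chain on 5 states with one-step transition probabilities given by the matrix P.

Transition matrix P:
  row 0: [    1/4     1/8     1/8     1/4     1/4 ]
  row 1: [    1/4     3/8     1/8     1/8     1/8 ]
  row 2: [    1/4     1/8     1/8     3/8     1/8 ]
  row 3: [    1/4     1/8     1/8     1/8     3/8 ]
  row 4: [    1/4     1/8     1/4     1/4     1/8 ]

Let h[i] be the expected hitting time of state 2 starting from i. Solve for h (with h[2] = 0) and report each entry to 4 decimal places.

h = [6.5235, 6.6577, 0.0000, 6.4430, 5.7987]

First-step conditioning: h[2] = 0; for i ≠ 2, h[i] = 1 + Σ_k P[i][k]·h[k].
  h[0] = 1 + 1/4·h[0] + 1/8·h[1] + 1/4·h[3] + 1/4·h[4]
  h[1] = 1 + 1/4·h[0] + 3/8·h[1] + 1/8·h[3] + 1/8·h[4]
  h[3] = 1 + 1/4·h[0] + 1/8·h[1] + 1/8·h[3] + 3/8·h[4]
  h[4] = 1 + 1/4·h[0] + 1/8·h[1] + 1/4·h[3] + 1/8·h[4]
Solving the 4×4 linear system over states ≠ 2 gives exactly h = [972/149, 992/149, 0, 960/149, 864/149] (h[2] = 0 is the target).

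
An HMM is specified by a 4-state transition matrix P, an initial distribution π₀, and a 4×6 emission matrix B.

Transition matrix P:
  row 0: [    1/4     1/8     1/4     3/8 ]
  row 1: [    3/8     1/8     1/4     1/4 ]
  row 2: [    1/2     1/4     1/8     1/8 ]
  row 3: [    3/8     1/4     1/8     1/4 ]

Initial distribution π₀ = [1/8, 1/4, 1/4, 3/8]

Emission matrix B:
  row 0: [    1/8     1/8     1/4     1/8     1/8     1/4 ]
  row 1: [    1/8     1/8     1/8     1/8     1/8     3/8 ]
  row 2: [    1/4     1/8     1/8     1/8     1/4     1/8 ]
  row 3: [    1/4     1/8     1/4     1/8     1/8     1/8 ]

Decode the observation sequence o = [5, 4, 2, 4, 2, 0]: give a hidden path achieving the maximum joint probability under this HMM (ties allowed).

path = [1, 2, 0, 2, 0, 3]

t=0: δ = [3.125e-02, 9.375e-02, 3.125e-02, 4.688e-02]  (obs o_0=5)
t=1: δ = [4.395e-03, 1.465e-03, 5.859e-03, 2.930e-03]  ψ = [1, 1, 1, 1]  (obs o_1=4)
t=2: δ = [7.324e-04, 1.831e-04, 1.373e-04, 4.120e-04]  ψ = [2, 2, 0, 0]  (obs o_2=2)
t=3: δ = [2.289e-05, 1.287e-05, 4.578e-05, 3.433e-05]  ψ = [0, 3, 0, 0]  (obs o_3=4)
t=4: δ = [5.722e-06, 1.431e-06, 7.153e-07, 2.146e-06]  ψ = [2, 2, 0, 0]  (obs o_4=2)
t=5: δ = [1.788e-07, 8.941e-08, 3.576e-07, 5.364e-07]  ψ = [0, 0, 0, 0]  (obs o_5=0)
backtrack: best end state = 3; path = [1, 2, 0, 2, 0, 3]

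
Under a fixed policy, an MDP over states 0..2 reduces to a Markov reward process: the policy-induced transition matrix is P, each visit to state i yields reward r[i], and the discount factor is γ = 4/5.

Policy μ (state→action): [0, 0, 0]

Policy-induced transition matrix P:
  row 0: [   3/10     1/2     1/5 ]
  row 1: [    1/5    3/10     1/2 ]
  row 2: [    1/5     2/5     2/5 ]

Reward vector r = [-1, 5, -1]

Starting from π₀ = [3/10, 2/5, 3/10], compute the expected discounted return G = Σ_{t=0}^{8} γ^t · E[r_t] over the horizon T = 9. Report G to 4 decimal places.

t=0: π = [0.3000, 0.4000, 0.3000], E[r] = 1.4000, γ^t·E[r] = 1.400000, running G = 1.400000
t=1: π = [0.2300, 0.3900, 0.3800], E[r] = 1.3400, γ^t·E[r] = 1.072000, running G = 2.472000
t=2: π = [0.2230, 0.3840, 0.3930], E[r] = 1.3040, γ^t·E[r] = 0.834560, running G = 3.306560
t=3: π = [0.2223, 0.3839, 0.3938], E[r] = 1.3034, γ^t·E[r] = 0.667341, running G = 3.973901
t=4: π = [0.2222, 0.3838, 0.3939], E[r] = 1.3030, γ^t·E[r] = 0.533725, running G = 4.507626
t=5: π = [0.2222, 0.3838, 0.3939], E[r] = 1.3030, γ^t·E[r] = 0.426978, running G = 4.934604
t=6: π = [0.2222, 0.3838, 0.3939], E[r] = 1.3030, γ^t·E[r] = 0.341582, running G = 5.276186
t=7: π = [0.2222, 0.3838, 0.3939], E[r] = 1.3030, γ^t·E[r] = 0.273265, running G = 5.549451
t=8: π = [0.2222, 0.3838, 0.3939], E[r] = 1.3030, γ^t·E[r] = 0.218612, running G = 5.768063

G = 5.7681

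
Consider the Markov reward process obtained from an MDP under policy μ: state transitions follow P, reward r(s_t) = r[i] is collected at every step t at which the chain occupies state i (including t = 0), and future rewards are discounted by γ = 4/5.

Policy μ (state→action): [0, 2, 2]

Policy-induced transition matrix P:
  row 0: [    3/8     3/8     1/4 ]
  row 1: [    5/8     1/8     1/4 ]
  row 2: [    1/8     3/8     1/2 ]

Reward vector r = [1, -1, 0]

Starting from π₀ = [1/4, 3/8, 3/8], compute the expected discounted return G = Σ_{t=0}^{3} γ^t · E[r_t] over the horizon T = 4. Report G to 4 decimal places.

t=0: π = [0.2500, 0.3750, 0.3750], E[r] = -0.1250, γ^t·E[r] = -0.125000, running G = -0.125000
t=1: π = [0.3750, 0.2813, 0.3438], E[r] = 0.0938, γ^t·E[r] = 0.075000, running G = -0.050000
t=2: π = [0.3594, 0.3047, 0.3359], E[r] = 0.0547, γ^t·E[r] = 0.035000, running G = -0.015000
t=3: π = [0.3672, 0.2988, 0.3340], E[r] = 0.0684, γ^t·E[r] = 0.035000, running G = 0.020000

G = 0.0200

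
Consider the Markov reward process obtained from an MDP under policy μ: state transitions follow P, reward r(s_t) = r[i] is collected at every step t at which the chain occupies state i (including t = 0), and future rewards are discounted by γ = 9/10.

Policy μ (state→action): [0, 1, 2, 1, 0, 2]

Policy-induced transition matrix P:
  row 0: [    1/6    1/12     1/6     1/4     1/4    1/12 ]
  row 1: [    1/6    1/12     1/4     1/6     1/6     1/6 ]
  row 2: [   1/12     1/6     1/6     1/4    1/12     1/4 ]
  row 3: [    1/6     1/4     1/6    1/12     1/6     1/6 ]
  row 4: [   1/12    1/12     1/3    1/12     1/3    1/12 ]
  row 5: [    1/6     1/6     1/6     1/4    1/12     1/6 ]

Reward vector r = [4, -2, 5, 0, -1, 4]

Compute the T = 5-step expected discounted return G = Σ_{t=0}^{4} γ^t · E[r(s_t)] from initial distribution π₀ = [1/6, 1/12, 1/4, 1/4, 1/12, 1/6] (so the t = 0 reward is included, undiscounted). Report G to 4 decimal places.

t=0: π = [0.1667, 0.0833, 0.2500, 0.2500, 0.0833, 0.1667], E[r] = 2.3333, γ^t·E[r] = 2.333333, running G = 2.333333
t=1: π = [0.1389, 0.1597, 0.1875, 0.1875, 0.1597, 0.1667], E[r] = 1.6806, γ^t·E[r] = 1.512500, running G = 3.845833
t=2: π = [0.1377, 0.1441, 0.2066, 0.1788, 0.1753, 0.1574], E[r] = 1.7500, γ^t·E[r] = 1.417500, running G = 5.263333
t=3: π = [0.1348, 0.1435, 0.2079, 0.1790, 0.1770, 0.1578], E[r] = 1.7460, γ^t·E[r] = 1.272867, running G = 6.536201
t=4: π = [0.1346, 0.1436, 0.2081, 0.1787, 0.1769, 0.1580], E[r] = 1.7468, γ^t·E[r] = 1.146076, running G = 7.682277

G = 7.6823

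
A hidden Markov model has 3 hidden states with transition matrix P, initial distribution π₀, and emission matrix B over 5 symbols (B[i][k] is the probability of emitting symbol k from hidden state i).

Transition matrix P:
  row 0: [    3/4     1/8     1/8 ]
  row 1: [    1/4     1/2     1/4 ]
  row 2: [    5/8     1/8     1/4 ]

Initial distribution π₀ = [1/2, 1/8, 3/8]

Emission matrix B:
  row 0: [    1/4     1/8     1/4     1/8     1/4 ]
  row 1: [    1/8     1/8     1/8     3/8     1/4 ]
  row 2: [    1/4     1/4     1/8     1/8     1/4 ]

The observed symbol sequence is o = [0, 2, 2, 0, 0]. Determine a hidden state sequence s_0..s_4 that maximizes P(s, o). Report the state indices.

path = [0, 0, 0, 0, 0]

t=0: δ = [1.250e-01, 1.562e-02, 9.375e-02]  (obs o_0=0)
t=1: δ = [2.344e-02, 1.953e-03, 2.930e-03]  ψ = [0, 0, 2]  (obs o_1=2)
t=2: δ = [4.395e-03, 3.662e-04, 3.662e-04]  ψ = [0, 0, 0]  (obs o_2=2)
t=3: δ = [8.240e-04, 6.866e-05, 1.373e-04]  ψ = [0, 0, 0]  (obs o_3=0)
t=4: δ = [1.545e-04, 1.287e-05, 2.575e-05]  ψ = [0, 0, 0]  (obs o_4=0)
backtrack: best end state = 0; path = [0, 0, 0, 0, 0]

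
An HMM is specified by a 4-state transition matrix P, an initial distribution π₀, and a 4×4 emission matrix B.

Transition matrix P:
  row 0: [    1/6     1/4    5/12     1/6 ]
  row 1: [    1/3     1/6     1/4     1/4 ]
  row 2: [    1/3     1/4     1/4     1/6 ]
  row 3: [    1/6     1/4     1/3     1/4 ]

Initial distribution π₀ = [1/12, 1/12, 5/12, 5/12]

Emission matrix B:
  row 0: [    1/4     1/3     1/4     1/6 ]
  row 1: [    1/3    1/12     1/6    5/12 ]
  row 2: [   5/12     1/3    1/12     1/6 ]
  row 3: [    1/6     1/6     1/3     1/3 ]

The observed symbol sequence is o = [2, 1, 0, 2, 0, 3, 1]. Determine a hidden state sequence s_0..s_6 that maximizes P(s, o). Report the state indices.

t=0: δ = [2.083e-02, 1.389e-02, 3.472e-02, 1.389e-01]  (obs o_0=2)
t=1: δ = [7.716e-03, 2.894e-03, 1.543e-02, 5.787e-03]  ψ = [3, 3, 3, 3]  (obs o_1=1)
t=2: δ = [1.286e-03, 1.286e-03, 1.608e-03, 4.287e-04]  ψ = [2, 2, 2, 2]  (obs o_2=0)
t=3: δ = [1.340e-04, 6.698e-05, 4.465e-05, 1.072e-04]  ψ = [2, 2, 0, 1]  (obs o_3=2)
t=4: δ = [5.582e-06, 1.116e-05, 2.326e-05, 4.465e-06]  ψ = [0, 0, 0, 3]  (obs o_4=0)
t=5: δ = [1.292e-06, 2.423e-06, 9.690e-07, 1.292e-06]  ψ = [2, 2, 2, 2]  (obs o_5=3)
t=6: δ = [2.692e-07, 3.365e-08, 2.019e-07, 1.009e-07]  ψ = [1, 1, 1, 1]  (obs o_6=1)
backtrack: best end state = 0; path = [3, 2, 2, 0, 2, 1, 0]

path = [3, 2, 2, 0, 2, 1, 0]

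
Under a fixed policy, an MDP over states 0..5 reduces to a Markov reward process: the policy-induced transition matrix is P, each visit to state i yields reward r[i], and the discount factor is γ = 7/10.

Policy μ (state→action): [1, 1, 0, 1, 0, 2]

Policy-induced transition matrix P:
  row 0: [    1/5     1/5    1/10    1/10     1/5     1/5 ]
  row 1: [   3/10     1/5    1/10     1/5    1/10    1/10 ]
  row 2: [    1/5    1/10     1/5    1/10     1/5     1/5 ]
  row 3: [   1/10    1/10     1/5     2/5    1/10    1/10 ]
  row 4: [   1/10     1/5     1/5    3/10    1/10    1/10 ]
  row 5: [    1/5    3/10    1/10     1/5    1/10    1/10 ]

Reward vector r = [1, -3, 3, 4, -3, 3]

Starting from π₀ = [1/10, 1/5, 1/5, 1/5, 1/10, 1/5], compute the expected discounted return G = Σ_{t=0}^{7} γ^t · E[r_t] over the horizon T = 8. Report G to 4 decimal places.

G = 3.3317

t=0: π = [0.1000, 0.2000, 0.2000, 0.2000, 0.1000, 0.2000], E[r] = 1.2000, γ^t·E[r] = 1.200000, running G = 1.200000
t=1: π = [0.1900, 0.1800, 0.1500, 0.2200, 0.1300, 0.1300], E[r] = 0.9800, γ^t·E[r] = 0.686000, running G = 1.886000
t=2: π = [0.1830, 0.1760, 0.1500, 0.2230, 0.1340, 0.1340], E[r] = 0.9970, γ^t·E[r] = 0.488530, running G = 2.374530
t=3: π = [0.1819, 0.1761, 0.1507, 0.2247, 0.1333, 0.1333], E[r] = 1.0045, γ^t·E[r] = 0.344544, running G = 2.719074
t=4: π = [0.1818, 0.1758, 0.1509, 0.2250, 0.1333, 0.1333], E[r] = 1.0071, γ^t·E[r] = 0.241802, running G = 2.960876
t=5: π = [0.1818, 0.1757, 0.1509, 0.2251, 0.1333, 0.1333], E[r] = 1.0075, γ^t·E[r] = 0.169334, running G = 3.130210
t=6: π = [0.1817, 0.1757, 0.1509, 0.2251, 0.1333, 0.1333], E[r] = 1.0076, γ^t·E[r] = 0.118545, running G = 3.248754
t=7: π = [0.1817, 0.1757, 0.1509, 0.2251, 0.1333, 0.1333], E[r] = 1.0076, γ^t·E[r] = 0.082983, running G = 3.331738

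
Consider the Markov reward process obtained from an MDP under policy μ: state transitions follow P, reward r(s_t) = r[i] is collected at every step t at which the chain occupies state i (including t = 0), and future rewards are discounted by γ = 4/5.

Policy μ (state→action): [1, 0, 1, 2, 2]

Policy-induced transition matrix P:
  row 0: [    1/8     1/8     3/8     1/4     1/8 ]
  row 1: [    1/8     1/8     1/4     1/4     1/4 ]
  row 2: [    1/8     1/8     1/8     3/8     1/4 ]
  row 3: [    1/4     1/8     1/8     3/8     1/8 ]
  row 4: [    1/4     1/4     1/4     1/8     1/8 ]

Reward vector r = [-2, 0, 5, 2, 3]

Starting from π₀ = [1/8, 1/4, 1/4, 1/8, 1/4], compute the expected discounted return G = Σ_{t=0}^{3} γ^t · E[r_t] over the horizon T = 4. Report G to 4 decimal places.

G = 5.5258

t=0: π = [0.1250, 0.2500, 0.2500, 0.1250, 0.2500], E[r] = 2.0000, γ^t·E[r] = 2.000000, running G = 2.000000
t=1: π = [0.1719, 0.1563, 0.2188, 0.2656, 0.1875], E[r] = 1.8438, γ^t·E[r] = 1.475000, running G = 3.475000
t=2: π = [0.1816, 0.1484, 0.2109, 0.2871, 0.1719], E[r] = 1.7813, γ^t·E[r] = 1.140000, running G = 4.615000
t=3: π = [0.1824, 0.1465, 0.2104, 0.2908, 0.1699], E[r] = 1.7788, γ^t·E[r] = 0.910750, running G = 5.525750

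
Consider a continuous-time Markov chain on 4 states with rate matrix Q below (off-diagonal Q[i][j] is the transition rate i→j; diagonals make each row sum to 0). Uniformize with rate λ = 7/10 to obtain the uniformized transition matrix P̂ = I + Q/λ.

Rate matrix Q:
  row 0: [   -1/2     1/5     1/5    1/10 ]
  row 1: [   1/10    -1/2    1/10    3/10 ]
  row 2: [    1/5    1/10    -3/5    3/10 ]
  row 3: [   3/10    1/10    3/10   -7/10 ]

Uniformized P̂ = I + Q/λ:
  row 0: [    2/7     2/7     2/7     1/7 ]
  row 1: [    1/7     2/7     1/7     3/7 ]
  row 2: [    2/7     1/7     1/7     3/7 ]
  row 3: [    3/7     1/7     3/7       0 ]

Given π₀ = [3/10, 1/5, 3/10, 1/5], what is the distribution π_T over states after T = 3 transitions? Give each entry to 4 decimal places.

t=0: π = [0.3000, 0.2000, 0.3000, 0.2000]
t=1: π = [0.2857, 0.2143, 0.2429, 0.2571]
t=2: π = [0.2918, 0.2143, 0.2571, 0.2367]
t=3: π = [0.2889, 0.2152, 0.2522, 0.2437]

π = [0.2889, 0.2152, 0.2522, 0.2437]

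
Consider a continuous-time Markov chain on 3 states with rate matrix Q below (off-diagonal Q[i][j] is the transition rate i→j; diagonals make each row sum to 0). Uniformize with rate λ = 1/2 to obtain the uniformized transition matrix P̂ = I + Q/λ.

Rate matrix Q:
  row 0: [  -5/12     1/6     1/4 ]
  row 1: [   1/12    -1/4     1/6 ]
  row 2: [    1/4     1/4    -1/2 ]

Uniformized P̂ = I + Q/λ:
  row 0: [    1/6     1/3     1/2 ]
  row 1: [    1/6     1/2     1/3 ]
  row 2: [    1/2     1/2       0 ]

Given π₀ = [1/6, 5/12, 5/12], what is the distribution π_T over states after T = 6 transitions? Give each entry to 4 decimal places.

π = [0.2600, 0.4562, 0.2838]

t=0: π = [0.1667, 0.4167, 0.4167]
t=1: π = [0.3056, 0.4722, 0.2222]
t=2: π = [0.2407, 0.4491, 0.3102]
t=3: π = [0.2701, 0.4599, 0.2701]
t=4: π = [0.2567, 0.4550, 0.2883]
t=5: π = [0.2628, 0.4572, 0.2800]
t=6: π = [0.2600, 0.4562, 0.2838]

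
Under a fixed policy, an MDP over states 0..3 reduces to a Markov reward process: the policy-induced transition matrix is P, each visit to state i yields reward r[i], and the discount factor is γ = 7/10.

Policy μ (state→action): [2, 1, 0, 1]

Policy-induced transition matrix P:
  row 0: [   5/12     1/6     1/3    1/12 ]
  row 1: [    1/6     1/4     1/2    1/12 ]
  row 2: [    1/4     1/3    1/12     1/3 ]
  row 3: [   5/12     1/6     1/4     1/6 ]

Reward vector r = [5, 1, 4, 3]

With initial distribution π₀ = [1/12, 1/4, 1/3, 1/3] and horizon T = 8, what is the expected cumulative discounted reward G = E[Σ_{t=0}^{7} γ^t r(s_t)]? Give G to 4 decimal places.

t=0: π = [0.0833, 0.2500, 0.3333, 0.3333], E[r] = 3.0000, γ^t·E[r] = 3.000000, running G = 3.000000
t=1: π = [0.2986, 0.2431, 0.2639, 0.1944], E[r] = 3.3750, γ^t·E[r] = 2.362500, running G = 5.362500
t=2: π = [0.3119, 0.2309, 0.2917, 0.1655], E[r] = 3.4537, γ^t·E[r] = 1.692315, running G = 7.054815
t=3: π = [0.3103, 0.2345, 0.2851, 0.1700], E[r] = 3.4367, γ^t·E[r] = 1.178798, running G = 8.233613
t=4: π = [0.3105, 0.2337, 0.2870, 0.1688], E[r] = 3.4406, γ^t·E[r] = 0.826077, running G = 9.059690
t=5: π = [0.3104, 0.2340, 0.2865, 0.1691], E[r] = 3.4393, γ^t·E[r] = 0.578051, running G = 9.637741
t=6: π = [0.3104, 0.2339, 0.2866, 0.1690], E[r] = 3.4396, γ^t·E[r] = 0.404671, running G = 10.042411
t=7: π = [0.3104, 0.2339, 0.2866, 0.1691], E[r] = 3.4396, γ^t·E[r] = 0.283263, running G = 10.325674

G = 10.3257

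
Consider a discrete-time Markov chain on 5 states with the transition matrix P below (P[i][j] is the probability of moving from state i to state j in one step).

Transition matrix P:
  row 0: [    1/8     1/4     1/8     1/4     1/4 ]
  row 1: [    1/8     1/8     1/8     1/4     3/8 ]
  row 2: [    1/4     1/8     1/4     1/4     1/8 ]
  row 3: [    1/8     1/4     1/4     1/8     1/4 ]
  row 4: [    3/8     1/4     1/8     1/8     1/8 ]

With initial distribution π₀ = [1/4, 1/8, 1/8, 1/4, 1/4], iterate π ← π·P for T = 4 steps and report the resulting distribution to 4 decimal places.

t=0: π = [0.2500, 0.1250, 0.1250, 0.2500, 0.2500]
t=1: π = [0.2031, 0.2188, 0.1719, 0.1875, 0.2188]
t=2: π = [0.2012, 0.2012, 0.1699, 0.1992, 0.2285]
t=3: π = [0.2034, 0.2036, 0.1711, 0.1965, 0.2253]
t=4: π = [0.2027, 0.2032, 0.1710, 0.1973, 0.2259]

π = [0.2027, 0.2032, 0.1710, 0.1973, 0.2259]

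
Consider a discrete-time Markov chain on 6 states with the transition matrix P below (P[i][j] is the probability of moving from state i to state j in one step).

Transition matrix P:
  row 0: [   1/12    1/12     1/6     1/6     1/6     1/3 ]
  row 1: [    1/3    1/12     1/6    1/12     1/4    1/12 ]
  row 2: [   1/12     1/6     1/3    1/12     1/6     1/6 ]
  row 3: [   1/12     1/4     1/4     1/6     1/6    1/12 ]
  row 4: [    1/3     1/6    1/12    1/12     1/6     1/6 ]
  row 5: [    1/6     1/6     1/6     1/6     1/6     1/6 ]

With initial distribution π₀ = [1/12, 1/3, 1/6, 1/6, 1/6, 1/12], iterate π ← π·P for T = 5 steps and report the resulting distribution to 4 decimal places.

t=0: π = [0.0833, 0.3333, 0.1667, 0.1667, 0.1667, 0.0833]
t=1: π = [0.2153, 0.1458, 0.1944, 0.1111, 0.1944, 0.1389]
t=2: π = [0.1800, 0.1458, 0.1921, 0.1221, 0.1788, 0.1811]
t=3: π = [0.1796, 0.1497, 0.1940, 0.1236, 0.1788, 0.1743]
t=4: π = [0.1800, 0.1495, 0.1944, 0.1231, 0.1791, 0.1738]
t=5: π = [0.1800, 0.1495, 0.1944, 0.1231, 0.1791, 0.1739]

π = [0.1800, 0.1495, 0.1944, 0.1231, 0.1791, 0.1739]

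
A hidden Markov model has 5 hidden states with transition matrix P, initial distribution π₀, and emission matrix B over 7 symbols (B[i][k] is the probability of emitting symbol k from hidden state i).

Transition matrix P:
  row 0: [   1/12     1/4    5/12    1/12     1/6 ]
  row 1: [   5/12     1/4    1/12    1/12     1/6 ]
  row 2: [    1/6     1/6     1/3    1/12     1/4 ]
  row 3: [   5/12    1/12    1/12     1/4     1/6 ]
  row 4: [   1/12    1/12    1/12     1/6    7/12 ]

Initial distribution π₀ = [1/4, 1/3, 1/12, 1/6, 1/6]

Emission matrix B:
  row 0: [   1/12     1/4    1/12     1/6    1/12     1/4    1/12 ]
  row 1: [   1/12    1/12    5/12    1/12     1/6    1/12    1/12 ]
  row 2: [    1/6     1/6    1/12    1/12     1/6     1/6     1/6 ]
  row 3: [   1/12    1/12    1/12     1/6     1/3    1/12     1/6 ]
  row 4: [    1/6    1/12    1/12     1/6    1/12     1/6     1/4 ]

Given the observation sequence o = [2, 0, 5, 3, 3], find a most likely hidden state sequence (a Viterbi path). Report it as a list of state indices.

path = [1, 4, 4, 4, 4]

t=0: δ = [2.083e-02, 1.389e-01, 6.944e-03, 1.389e-02, 1.389e-02]  (obs o_0=2)
t=1: δ = [4.823e-03, 2.894e-03, 1.929e-03, 9.645e-04, 3.858e-03]  ψ = [1, 1, 1, 1, 1]  (obs o_1=0)
t=2: δ = [3.014e-04, 1.005e-04, 3.349e-04, 5.358e-05, 3.751e-04]  ψ = [1, 0, 0, 4, 4]  (obs o_2=5)
t=3: δ = [9.303e-06, 6.279e-06, 1.047e-05, 1.042e-05, 3.647e-05]  ψ = [2, 0, 0, 4, 4]  (obs o_3=3)
t=4: δ = [7.235e-07, 2.532e-07, 3.230e-07, 1.013e-06, 3.545e-06]  ψ = [3, 4, 0, 4, 4]  (obs o_4=3)
backtrack: best end state = 4; path = [1, 4, 4, 4, 4]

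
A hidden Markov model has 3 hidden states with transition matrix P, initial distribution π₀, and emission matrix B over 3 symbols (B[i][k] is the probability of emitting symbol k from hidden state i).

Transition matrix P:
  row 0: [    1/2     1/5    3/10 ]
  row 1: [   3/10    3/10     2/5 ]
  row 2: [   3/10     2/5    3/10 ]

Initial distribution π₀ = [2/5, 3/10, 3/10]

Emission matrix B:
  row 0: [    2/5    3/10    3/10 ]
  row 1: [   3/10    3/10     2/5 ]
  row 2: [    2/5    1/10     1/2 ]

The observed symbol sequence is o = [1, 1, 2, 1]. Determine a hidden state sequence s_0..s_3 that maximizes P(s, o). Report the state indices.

t=0: δ = [1.200e-01, 9.000e-02, 3.000e-02]  (obs o_0=1)
t=1: δ = [1.800e-02, 8.100e-03, 3.600e-03]  ψ = [0, 1, 0]  (obs o_1=1)
t=2: δ = [2.700e-03, 1.440e-03, 2.700e-03]  ψ = [0, 0, 0]  (obs o_2=2)
t=3: δ = [4.050e-04, 3.240e-04, 8.100e-05]  ψ = [0, 2, 0]  (obs o_3=1)
backtrack: best end state = 0; path = [0, 0, 0, 0]

path = [0, 0, 0, 0]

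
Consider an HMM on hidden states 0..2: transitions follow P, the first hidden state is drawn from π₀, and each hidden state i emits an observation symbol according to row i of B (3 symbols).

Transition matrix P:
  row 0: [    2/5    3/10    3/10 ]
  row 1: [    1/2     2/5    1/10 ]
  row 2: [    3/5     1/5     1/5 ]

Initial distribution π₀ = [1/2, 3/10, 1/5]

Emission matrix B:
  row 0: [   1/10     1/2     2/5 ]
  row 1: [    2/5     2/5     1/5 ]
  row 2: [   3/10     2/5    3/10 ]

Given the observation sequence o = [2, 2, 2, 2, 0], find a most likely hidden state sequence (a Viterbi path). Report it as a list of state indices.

path = [0, 0, 0, 0, 1]

t=0: δ = [2.000e-01, 6.000e-02, 6.000e-02]  (obs o_0=2)
t=1: δ = [3.200e-02, 1.200e-02, 1.800e-02]  ψ = [0, 0, 0]  (obs o_1=2)
t=2: δ = [5.120e-03, 1.920e-03, 2.880e-03]  ψ = [0, 0, 0]  (obs o_2=2)
t=3: δ = [8.192e-04, 3.072e-04, 4.608e-04]  ψ = [0, 0, 0]  (obs o_3=2)
t=4: δ = [3.277e-05, 9.830e-05, 7.373e-05]  ψ = [0, 0, 0]  (obs o_4=0)
backtrack: best end state = 1; path = [0, 0, 0, 0, 1]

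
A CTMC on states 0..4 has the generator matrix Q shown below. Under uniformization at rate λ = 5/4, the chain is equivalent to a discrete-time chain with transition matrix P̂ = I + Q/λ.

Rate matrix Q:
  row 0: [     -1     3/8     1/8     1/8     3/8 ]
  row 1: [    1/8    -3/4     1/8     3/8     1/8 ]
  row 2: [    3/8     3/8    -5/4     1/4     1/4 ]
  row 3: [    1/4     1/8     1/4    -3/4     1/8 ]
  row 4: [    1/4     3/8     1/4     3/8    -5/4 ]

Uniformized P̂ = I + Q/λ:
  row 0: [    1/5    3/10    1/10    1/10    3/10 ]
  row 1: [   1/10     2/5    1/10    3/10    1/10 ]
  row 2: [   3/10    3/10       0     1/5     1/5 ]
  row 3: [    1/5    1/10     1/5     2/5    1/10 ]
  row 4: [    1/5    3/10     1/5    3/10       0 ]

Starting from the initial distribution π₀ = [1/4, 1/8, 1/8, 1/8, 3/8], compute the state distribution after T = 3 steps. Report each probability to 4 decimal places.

t=0: π = [0.2500, 0.1250, 0.1250, 0.1250, 0.3750]
t=1: π = [0.2000, 0.2875, 0.1375, 0.2500, 0.1250]
t=2: π = [0.1850, 0.2788, 0.1238, 0.2713, 0.1413]
t=3: π = [0.1845, 0.2736, 0.1289, 0.2778, 0.1353]

π = [0.1845, 0.2736, 0.1289, 0.2778, 0.1353]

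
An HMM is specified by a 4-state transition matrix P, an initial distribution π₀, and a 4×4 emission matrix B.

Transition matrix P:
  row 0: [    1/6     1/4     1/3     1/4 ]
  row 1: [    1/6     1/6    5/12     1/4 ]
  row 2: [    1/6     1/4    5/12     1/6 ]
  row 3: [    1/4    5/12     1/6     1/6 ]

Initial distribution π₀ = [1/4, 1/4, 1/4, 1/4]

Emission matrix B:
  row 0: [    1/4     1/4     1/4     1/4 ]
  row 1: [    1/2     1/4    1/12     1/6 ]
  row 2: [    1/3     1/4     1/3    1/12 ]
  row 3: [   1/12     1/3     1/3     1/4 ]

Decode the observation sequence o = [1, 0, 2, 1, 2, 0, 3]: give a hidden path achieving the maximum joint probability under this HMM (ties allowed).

path = [3, 1, 2, 2, 2, 1, 3]

t=0: δ = [6.250e-02, 6.250e-02, 6.250e-02, 8.333e-02]  (obs o_0=1)
t=1: δ = [5.208e-03, 1.736e-02, 8.681e-03, 1.302e-03]  ψ = [3, 3, 1, 0]  (obs o_1=0)
t=2: δ = [7.234e-04, 2.411e-04, 2.411e-03, 1.447e-03]  ψ = [1, 1, 1, 1]  (obs o_2=2)
t=3: δ = [1.005e-04, 1.507e-04, 2.512e-04, 1.340e-04]  ψ = [2, 2, 2, 2]  (obs o_3=1)
t=4: δ = [1.047e-05, 5.233e-06, 3.489e-05, 1.395e-05]  ψ = [2, 2, 2, 2]  (obs o_4=2)
t=5: δ = [1.454e-06, 4.361e-06, 4.845e-06, 4.845e-07]  ψ = [2, 2, 2, 2]  (obs o_5=0)
t=6: δ = [2.019e-07, 2.019e-07, 1.682e-07, 2.725e-07]  ψ = [2, 2, 2, 1]  (obs o_6=3)
backtrack: best end state = 3; path = [3, 1, 2, 2, 2, 1, 3]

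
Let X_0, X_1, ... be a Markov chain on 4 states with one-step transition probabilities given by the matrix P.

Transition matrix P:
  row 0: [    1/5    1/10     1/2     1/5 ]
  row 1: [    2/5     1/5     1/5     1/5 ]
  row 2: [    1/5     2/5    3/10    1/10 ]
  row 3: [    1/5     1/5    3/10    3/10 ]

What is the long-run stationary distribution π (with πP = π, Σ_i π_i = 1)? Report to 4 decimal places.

π = [0.2481, 0.2403, 0.3256, 0.1860]

Balance equations π_j = Σ_i π_i·P[i][j]:
  π_0 = 1/5·π_0 + 2/5·π_1 + 1/5·π_2 + 1/5·π_3
  π_1 = 1/10·π_0 + 1/5·π_1 + 2/5·π_2 + 1/5·π_3
  π_2 = 1/2·π_0 + 1/5·π_1 + 3/10·π_2 + 3/10·π_3
  normalize: π_0 + π_1 + π_2 + π_3 = 1
Solving the linear system gives exactly π = [32/129, 31/129, 14/43, 8/43].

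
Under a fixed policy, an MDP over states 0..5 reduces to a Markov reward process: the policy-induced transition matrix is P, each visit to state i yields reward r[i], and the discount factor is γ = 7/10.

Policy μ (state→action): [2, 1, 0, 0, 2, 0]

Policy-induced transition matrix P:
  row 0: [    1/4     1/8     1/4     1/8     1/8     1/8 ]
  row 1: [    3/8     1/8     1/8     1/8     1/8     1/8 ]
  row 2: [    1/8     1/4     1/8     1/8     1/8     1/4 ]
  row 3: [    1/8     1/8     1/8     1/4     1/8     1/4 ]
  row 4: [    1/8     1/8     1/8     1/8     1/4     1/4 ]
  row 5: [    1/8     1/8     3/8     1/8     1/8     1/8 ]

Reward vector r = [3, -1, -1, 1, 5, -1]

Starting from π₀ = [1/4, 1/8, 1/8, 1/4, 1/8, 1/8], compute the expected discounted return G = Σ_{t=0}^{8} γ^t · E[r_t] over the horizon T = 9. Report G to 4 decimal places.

G = 3.2072

t=0: π = [0.2500, 0.1250, 0.1250, 0.2500, 0.1250, 0.1250], E[r] = 1.2500, γ^t·E[r] = 1.250000, running G = 1.250000
t=1: π = [0.1875, 0.1406, 0.1875, 0.1563, 0.1406, 0.1875], E[r] = 0.9063, γ^t·E[r] = 0.634375, running G = 1.884375
t=2: π = [0.1836, 0.1484, 0.1953, 0.1445, 0.1426, 0.1855], E[r] = 0.8789, γ^t·E[r] = 0.430664, running G = 2.315039
t=3: π = [0.1851, 0.1494, 0.1943, 0.1431, 0.1428, 0.1853], E[r] = 0.8833, γ^t·E[r] = 0.302972, running G = 2.618011
t=4: π = [0.1855, 0.1493, 0.1945, 0.1429, 0.1429, 0.1850], E[r] = 0.8848, γ^t·E[r] = 0.212447, running G = 2.830458
t=5: π = [0.1855, 0.1493, 0.1944, 0.1429, 0.1429, 0.1850], E[r] = 0.8849, γ^t·E[r] = 0.148724, running G = 2.979182
t=6: π = [0.1855, 0.1493, 0.1944, 0.1429, 0.1429, 0.1850], E[r] = 0.8849, γ^t·E[r] = 0.104110, running G = 3.083292
t=7: π = [0.1855, 0.1493, 0.1944, 0.1429, 0.1429, 0.1850], E[r] = 0.8849, γ^t·E[r] = 0.072877, running G = 3.156169
t=8: π = [0.1855, 0.1493, 0.1944, 0.1429, 0.1429, 0.1850], E[r] = 0.8849, γ^t·E[r] = 0.051014, running G = 3.207183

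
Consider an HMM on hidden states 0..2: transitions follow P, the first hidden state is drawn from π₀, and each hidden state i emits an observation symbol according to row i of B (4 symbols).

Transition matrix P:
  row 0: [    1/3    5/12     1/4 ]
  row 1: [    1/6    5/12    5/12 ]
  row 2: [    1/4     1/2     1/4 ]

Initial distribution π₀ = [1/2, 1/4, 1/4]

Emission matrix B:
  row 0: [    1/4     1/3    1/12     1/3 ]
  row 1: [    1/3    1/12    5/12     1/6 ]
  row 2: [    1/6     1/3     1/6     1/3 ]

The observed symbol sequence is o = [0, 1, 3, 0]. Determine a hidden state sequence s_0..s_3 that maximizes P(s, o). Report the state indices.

t=0: δ = [1.250e-01, 8.333e-02, 4.167e-02]  (obs o_0=0)
t=1: δ = [1.389e-02, 4.340e-03, 1.157e-02]  ψ = [0, 0, 1]  (obs o_1=1)
t=2: δ = [1.543e-03, 9.645e-04, 1.157e-03]  ψ = [0, 0, 0]  (obs o_2=3)
t=3: δ = [1.286e-04, 2.143e-04, 6.698e-05]  ψ = [0, 0, 1]  (obs o_3=0)
backtrack: best end state = 1; path = [0, 0, 0, 1]

path = [0, 0, 0, 1]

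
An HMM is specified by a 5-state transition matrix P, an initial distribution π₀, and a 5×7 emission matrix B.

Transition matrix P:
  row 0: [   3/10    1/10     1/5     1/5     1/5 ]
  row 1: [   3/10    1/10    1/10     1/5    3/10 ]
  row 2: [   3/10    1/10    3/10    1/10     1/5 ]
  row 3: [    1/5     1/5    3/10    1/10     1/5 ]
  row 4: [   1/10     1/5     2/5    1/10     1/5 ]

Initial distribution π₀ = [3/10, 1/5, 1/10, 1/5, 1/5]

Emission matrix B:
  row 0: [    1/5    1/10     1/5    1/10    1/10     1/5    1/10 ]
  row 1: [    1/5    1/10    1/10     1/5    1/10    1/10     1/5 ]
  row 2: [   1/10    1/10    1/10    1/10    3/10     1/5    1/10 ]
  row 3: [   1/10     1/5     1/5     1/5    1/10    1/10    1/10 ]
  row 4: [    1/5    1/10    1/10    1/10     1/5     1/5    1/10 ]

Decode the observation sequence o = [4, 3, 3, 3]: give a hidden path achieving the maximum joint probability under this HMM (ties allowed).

path = [4, 1, 3, 1]

t=0: δ = [3.000e-02, 2.000e-02, 3.000e-02, 2.000e-02, 4.000e-02]  (obs o_0=4)
t=1: δ = [9.000e-04, 1.600e-03, 1.600e-03, 1.200e-03, 8.000e-04]  ψ = [0, 4, 4, 0, 4]  (obs o_1=3)
t=2: δ = [4.800e-05, 4.800e-05, 4.800e-05, 6.400e-05, 4.800e-05]  ψ = [1, 3, 2, 1, 1]  (obs o_2=3)
t=3: δ = [1.440e-06, 2.560e-06, 1.920e-06, 1.920e-06, 1.440e-06]  ψ = [0, 3, 3, 0, 1]  (obs o_3=3)
backtrack: best end state = 1; path = [4, 1, 3, 1]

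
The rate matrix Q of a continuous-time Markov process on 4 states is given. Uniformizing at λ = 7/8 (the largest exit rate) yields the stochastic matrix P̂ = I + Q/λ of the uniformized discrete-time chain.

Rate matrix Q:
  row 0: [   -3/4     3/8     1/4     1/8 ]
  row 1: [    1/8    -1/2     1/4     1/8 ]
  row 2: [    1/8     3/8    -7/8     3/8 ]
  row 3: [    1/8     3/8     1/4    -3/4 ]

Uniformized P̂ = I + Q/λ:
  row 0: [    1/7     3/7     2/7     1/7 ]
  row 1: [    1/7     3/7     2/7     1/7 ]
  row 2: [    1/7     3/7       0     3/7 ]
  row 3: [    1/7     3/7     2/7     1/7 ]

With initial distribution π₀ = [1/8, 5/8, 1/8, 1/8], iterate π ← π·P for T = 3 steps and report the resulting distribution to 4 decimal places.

t=0: π = [0.1250, 0.6250, 0.1250, 0.1250]
t=1: π = [0.1429, 0.4286, 0.2500, 0.1786]
t=2: π = [0.1429, 0.4286, 0.2143, 0.2143]
t=3: π = [0.1429, 0.4286, 0.2245, 0.2041]

π = [0.1429, 0.4286, 0.2245, 0.2041]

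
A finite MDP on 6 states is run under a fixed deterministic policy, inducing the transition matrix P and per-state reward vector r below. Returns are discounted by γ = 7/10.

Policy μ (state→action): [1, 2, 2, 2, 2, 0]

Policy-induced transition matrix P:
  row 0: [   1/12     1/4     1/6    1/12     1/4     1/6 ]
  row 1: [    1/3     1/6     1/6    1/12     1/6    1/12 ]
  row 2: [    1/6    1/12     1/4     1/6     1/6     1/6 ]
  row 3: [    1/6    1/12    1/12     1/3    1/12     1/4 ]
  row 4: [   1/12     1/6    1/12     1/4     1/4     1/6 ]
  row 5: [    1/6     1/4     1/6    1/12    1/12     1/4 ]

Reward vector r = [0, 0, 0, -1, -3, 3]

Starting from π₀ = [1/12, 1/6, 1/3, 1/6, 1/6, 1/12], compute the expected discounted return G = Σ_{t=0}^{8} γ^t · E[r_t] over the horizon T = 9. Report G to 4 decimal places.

t=0: π = [0.0833, 0.1667, 0.3333, 0.1667, 0.1667, 0.0833], E[r] = -0.4167, γ^t·E[r] = -0.416667, running G = -0.416667
t=1: π = [0.1736, 0.1389, 0.1667, 0.1806, 0.1667, 0.1736], E[r] = -0.1597, γ^t·E[r] = -0.111806, running G = -0.528472
t=2: π = [0.1615, 0.1667, 0.1516, 0.1701, 0.1655, 0.1846], E[r] = -0.1128, γ^t·E[r] = -0.055295, running G = -0.583767
t=3: π = [0.1672, 0.1687, 0.1513, 0.1661, 0.1644, 0.1823], E[r] = -0.1121, γ^t·E[r] = -0.038458, running G = -0.622226
t=4: π = [0.1672, 0.1693, 0.1517, 0.1649, 0.1653, 0.1816], E[r] = -0.1157, γ^t·E[r] = -0.027781, running G = -0.650007
t=5: π = [0.1672, 0.1693, 0.1518, 0.1647, 0.1655, 0.1814], E[r] = -0.1169, γ^t·E[r] = -0.019651, running G = -0.669658
t=6: π = [0.1672, 0.1693, 0.1518, 0.1647, 0.1655, 0.1814], E[r] = -0.1172, γ^t·E[r] = -0.013785, running G = -0.683443
t=7: π = [0.1672, 0.1693, 0.1518, 0.1648, 0.1655, 0.1814], E[r] = -0.1172, γ^t·E[r] = -0.009652, running G = -0.693095
t=8: π = [0.1672, 0.1693, 0.1518, 0.1648, 0.1655, 0.1814], E[r] = -0.1172, γ^t·E[r] = -0.006756, running G = -0.699851

G = -0.6999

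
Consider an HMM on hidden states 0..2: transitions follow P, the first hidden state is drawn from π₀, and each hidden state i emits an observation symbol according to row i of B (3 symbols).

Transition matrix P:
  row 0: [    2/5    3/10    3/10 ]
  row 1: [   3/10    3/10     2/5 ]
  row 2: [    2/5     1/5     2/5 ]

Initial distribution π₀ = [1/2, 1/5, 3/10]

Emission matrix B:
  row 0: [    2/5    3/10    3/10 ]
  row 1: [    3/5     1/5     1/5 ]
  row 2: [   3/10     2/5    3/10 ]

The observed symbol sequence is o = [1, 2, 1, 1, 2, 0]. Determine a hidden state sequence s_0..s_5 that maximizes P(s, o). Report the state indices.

path = [2, 2, 2, 2, 0, 1]

t=0: δ = [1.500e-01, 4.000e-02, 1.200e-01]  (obs o_0=1)
t=1: δ = [1.800e-02, 9.000e-03, 1.440e-02]  ψ = [0, 0, 2]  (obs o_1=2)
t=2: δ = [2.160e-03, 1.080e-03, 2.304e-03]  ψ = [0, 0, 2]  (obs o_2=1)
t=3: δ = [2.765e-04, 1.296e-04, 3.686e-04]  ψ = [2, 0, 2]  (obs o_3=1)
t=4: δ = [4.424e-05, 1.659e-05, 4.424e-05]  ψ = [2, 0, 2]  (obs o_4=2)
t=5: δ = [7.078e-06, 7.963e-06, 5.308e-06]  ψ = [0, 0, 2]  (obs o_5=0)
backtrack: best end state = 1; path = [2, 2, 2, 2, 0, 1]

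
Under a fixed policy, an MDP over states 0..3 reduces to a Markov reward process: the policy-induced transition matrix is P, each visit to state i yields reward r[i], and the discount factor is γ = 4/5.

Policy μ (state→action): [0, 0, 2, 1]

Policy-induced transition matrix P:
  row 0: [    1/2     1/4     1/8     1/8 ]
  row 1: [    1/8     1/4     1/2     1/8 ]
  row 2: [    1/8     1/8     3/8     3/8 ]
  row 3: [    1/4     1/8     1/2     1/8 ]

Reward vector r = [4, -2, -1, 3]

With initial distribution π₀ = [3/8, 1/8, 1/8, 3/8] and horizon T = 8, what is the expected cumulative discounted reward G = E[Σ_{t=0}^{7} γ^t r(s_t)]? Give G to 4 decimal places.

t=0: π = [0.3750, 0.1250, 0.1250, 0.3750], E[r] = 2.2500, γ^t·E[r] = 2.250000, running G = 2.250000
t=1: π = [0.3125, 0.1875, 0.3438, 0.1563], E[r] = 1.0000, γ^t·E[r] = 0.800000, running G = 3.050000
t=2: π = [0.2617, 0.1875, 0.3398, 0.2109], E[r] = 0.9648, γ^t·E[r] = 0.617500, running G = 3.667500
t=3: π = [0.2495, 0.1812, 0.3594, 0.2100], E[r] = 0.9063, γ^t·E[r] = 0.464000, running G = 4.131500
t=4: π = [0.2448, 0.1788, 0.3615, 0.2148], E[r] = 0.9046, γ^t·E[r] = 0.370525, running G = 4.502025
t=5: π = [0.2437, 0.1780, 0.3630, 0.2154], E[r] = 0.9019, γ^t·E[r] = 0.295520, running G = 4.797545
t=6: π = [0.2433, 0.1777, 0.3633, 0.2158], E[r] = 0.9018, γ^t·E[r] = 0.236396, running G = 5.033941
t=7: π = [0.2432, 0.1776, 0.3634, 0.2158], E[r] = 0.9016, γ^t·E[r] = 0.189090, running G = 5.223030

G = 5.2230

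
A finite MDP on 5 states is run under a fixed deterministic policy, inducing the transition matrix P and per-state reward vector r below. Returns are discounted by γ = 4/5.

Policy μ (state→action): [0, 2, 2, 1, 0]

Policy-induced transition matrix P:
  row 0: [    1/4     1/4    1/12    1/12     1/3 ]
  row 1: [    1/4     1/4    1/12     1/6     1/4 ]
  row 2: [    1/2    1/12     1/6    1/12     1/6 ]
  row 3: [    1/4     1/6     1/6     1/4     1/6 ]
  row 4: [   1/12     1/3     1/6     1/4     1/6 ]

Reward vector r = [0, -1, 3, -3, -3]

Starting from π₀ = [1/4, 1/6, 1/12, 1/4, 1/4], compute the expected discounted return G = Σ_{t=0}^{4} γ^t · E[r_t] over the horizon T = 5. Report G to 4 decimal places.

G = -3.8736

t=0: π = [0.2500, 0.1667, 0.0833, 0.2500, 0.2500], E[r] = -1.4167, γ^t·E[r] = -1.416667, running G = -1.416667
t=1: π = [0.2292, 0.2361, 0.1319, 0.1806, 0.2222], E[r] = -1.0486, γ^t·E[r] = -0.838889, running G = -2.255556
t=2: π = [0.2459, 0.2315, 0.1279, 0.1701, 0.2245], E[r] = -1.0318, γ^t·E[r] = -0.660370, running G = -2.915926
t=3: π = [0.2446, 0.2332, 0.1269, 0.1684, 0.2269], E[r] = -1.0386, γ^t·E[r] = -0.531778, running G = -3.447704
t=4: π = [0.2439, 0.2337, 0.1269, 0.1687, 0.2269], E[r] = -1.0397, γ^t·E[r] = -0.425875, running G = -3.873579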